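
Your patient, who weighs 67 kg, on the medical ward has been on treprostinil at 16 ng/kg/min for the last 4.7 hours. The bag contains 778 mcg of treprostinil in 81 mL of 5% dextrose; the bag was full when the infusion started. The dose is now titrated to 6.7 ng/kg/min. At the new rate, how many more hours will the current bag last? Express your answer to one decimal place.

Initial rate:
Dose = 16 ng/kg/min × 67 kg = 1072 ng/min
1072 ng/min × 60 min/hr = 64320 ng/hr
Concentration = 778 mcg ÷ 81 mL = 9.604938 mcg/mL = 9604.938 ng/mL
Rate = 64320 ng/hr ÷ 9604.938 ng/mL = 6.696555 mL/hr
Volume infused so far = 6.696555 mL/hr × 4.7 hr = 31.47381 mL
Volume remaining = 81 − 31.47381 = 49.52619 mL
New rate:
Dose = 6.7 ng/kg/min × 67 kg = 448.9 ng/min
448.9 ng/min × 60 min/hr = 26934 ng/hr
Rate = 26934 ng/hr ÷ 9604.938 ng/mL = 2.804183 mL/hr
Time remaining = 49.52619 mL ÷ 2.804183 mL/hr = 17.66154 hr

17.7 hours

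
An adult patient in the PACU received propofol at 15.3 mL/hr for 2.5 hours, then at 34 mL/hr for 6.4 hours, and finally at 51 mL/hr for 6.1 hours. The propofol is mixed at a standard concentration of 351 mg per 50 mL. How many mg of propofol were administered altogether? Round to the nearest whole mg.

3980 mg

Concentration = 351 mg ÷ 50 mL = 7.02 mg/mL
Stage 1: 15.3 mL/hr × 2.5 hr = 38.25 mL → 38.25 mL × 7.02 mg/mL = 268.515 mg
Stage 2: 34 mL/hr × 6.4 hr = 217.6 mL → 217.6 mL × 7.02 mg/mL = 1527.552 mg
Stage 3: 51 mL/hr × 6.1 hr = 311.1 mL → 311.1 mL × 7.02 mg/mL = 2183.922 mg
Total = 268.515 + 1527.552 + 2183.922 = 3979.989 mg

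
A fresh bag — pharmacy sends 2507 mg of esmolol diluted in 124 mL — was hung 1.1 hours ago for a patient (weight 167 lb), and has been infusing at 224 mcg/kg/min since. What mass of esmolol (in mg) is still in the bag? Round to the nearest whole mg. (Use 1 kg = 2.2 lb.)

1385 mg

Weight = 167 lb ÷ 2.2 lb/kg = 75.90909 kg
Dose = 224 mcg/kg/min × 75.90909 kg = 17003.64 mcg/min
17003.64 mcg/min × 60 min/hr = 1020218 mcg/hr
Concentration = 2507 mg ÷ 124 mL = 20.21774 mg/mL = 20217.74 mcg/mL
Rate = 1020218 mcg/hr ÷ 20217.74 mcg/mL = 50.46153 mL/hr
Volume infused = 50.46153 mL/hr × 1.1 hr = 55.50768 mL
Volume remaining = 124 − 55.50768 = 68.49232 mL
Drug remaining = 68.49232 mL × 20217.74 mcg/mL = 1384760 mcg = 1384.76 mg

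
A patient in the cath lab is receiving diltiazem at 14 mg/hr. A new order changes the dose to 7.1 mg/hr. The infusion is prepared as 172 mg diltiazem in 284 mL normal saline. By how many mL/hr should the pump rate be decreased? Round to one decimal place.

11.4 mL/hr

At the current dose:
Concentration = 172 mg ÷ 284 mL = 0.6056338 mg/mL
Rate = 14 mg/hr ÷ 0.6056338 mg/mL = 23.11628 mL/hr
At the new dose:
Rate = 7.1 mg/hr ÷ 0.6056338 mg/mL = 11.72326 mL/hr
Change = 11.72326 − 23.11628 = -11.39302 mL/hr → 11.39302 mL/hr decrease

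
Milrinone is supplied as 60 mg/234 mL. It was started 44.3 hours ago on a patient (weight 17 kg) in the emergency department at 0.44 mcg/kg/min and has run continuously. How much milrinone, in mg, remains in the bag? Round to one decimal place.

40.1 mg

Dose = 0.44 mcg/kg/min × 17 kg = 7.48 mcg/min
7.48 mcg/min × 60 min/hr = 448.8 mcg/hr
Concentration = 60 mg ÷ 234 mL = 0.2564103 mg/mL = 256.4103 mcg/mL
Rate = 448.8 mcg/hr ÷ 256.4103 mcg/mL = 1.75032 mL/hr
Volume infused = 1.75032 mL/hr × 44.3 hr = 77.53918 mL
Volume remaining = 234 − 77.53918 = 156.4608 mL
Drug remaining = 156.4608 mL × 256.4103 mcg/mL = 40118.16 mcg = 40.11816 mg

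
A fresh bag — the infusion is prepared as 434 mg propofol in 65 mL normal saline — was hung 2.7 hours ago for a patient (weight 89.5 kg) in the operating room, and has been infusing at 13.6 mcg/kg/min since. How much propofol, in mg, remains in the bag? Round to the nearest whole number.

237 mg

Dose = 13.6 mcg/kg/min × 89.5 kg = 1217.2 mcg/min
1217.2 mcg/min × 60 min/hr = 73032 mcg/hr
Concentration = 434 mg ÷ 65 mL = 6.676923 mg/mL = 6676.923 mcg/mL
Rate = 73032 mcg/hr ÷ 6676.923 mcg/mL = 10.93797 mL/hr
Volume infused = 10.93797 mL/hr × 2.7 hr = 29.53253 mL
Volume remaining = 65 − 29.53253 = 35.46747 mL
Drug remaining = 35.46747 mL × 6676.923 mcg/mL = 236813.6 mcg = 236.8136 mg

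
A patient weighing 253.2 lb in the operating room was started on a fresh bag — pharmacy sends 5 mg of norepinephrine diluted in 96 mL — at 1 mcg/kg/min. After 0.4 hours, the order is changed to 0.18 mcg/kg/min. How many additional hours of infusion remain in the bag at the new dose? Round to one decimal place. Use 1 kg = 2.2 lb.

1.8 hours

Initial rate:
Weight = 253.2 lb ÷ 2.2 lb/kg = 115.0909 kg
Dose = 1 mcg/kg/min × 115.0909 kg = 115.0909 mcg/min
115.0909 mcg/min × 60 min/hr = 6905.455 mcg/hr
Concentration = 5 mg ÷ 96 mL = 0.05208333 mg/mL = 52.08333 mcg/mL
Rate = 6905.455 mcg/hr ÷ 52.08333 mcg/mL = 132.5847 mL/hr
Volume infused so far = 132.5847 mL/hr × 0.4 hr = 53.03389 mL
Volume remaining = 96 − 53.03389 = 42.96611 mL
New rate:
Dose = 0.18 mcg/kg/min × 115.0909 kg = 20.71636 mcg/min
20.71636 mcg/min × 60 min/hr = 1242.982 mcg/hr
Rate = 1242.982 mcg/hr ÷ 52.08333 mcg/mL = 23.86525 mL/hr
Time remaining = 42.96611 mL ÷ 23.86525 mL/hr = 1.800363 hr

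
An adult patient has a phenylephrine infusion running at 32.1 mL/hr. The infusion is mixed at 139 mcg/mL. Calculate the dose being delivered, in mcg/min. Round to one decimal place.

Drug rate = 32.1 mL/hr × 139 mcg/mL = 4461.9 mcg/hr
4461.9 mcg/hr ÷ 60 min/hr = 74.365 mcg/min

74.4 mcg/min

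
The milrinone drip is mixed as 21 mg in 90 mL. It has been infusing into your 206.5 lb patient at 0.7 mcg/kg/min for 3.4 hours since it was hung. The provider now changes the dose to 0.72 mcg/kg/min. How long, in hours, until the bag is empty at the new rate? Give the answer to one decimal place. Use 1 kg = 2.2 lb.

1.9 hours

Initial rate:
Weight = 206.5 lb ÷ 2.2 lb/kg = 93.86364 kg
Dose = 0.7 mcg/kg/min × 93.86364 kg = 65.70455 mcg/min
65.70455 mcg/min × 60 min/hr = 3942.273 mcg/hr
Concentration = 21 mg ÷ 90 mL = 0.2333333 mg/mL = 233.3333 mcg/mL
Rate = 3942.273 mcg/hr ÷ 233.3333 mcg/mL = 16.89545 mL/hr
Volume infused so far = 16.89545 mL/hr × 3.4 hr = 57.44455 mL
Volume remaining = 90 − 57.44455 = 32.55545 mL
New rate:
Dose = 0.72 mcg/kg/min × 93.86364 kg = 67.58182 mcg/min
67.58182 mcg/min × 60 min/hr = 4054.909 mcg/hr
Rate = 4054.909 mcg/hr ÷ 233.3333 mcg/mL = 17.37818 mL/hr
Time remaining = 32.55545 mL ÷ 17.37818 mL/hr = 1.873352 hr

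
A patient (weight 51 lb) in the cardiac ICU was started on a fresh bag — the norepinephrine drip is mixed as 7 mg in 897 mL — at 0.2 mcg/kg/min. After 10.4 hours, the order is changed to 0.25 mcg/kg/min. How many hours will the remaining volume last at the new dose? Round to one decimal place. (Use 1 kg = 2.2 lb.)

11.8 hours

Initial rate:
Weight = 51 lb ÷ 2.2 lb/kg = 23.18182 kg
Dose = 0.2 mcg/kg/min × 23.18182 kg = 4.636364 mcg/min
4.636364 mcg/min × 60 min/hr = 278.1818 mcg/hr
Concentration = 7 mg ÷ 897 mL = 0.00780379 mg/mL = 7.80379 mcg/mL
Rate = 278.1818 mcg/hr ÷ 7.80379 mcg/mL = 35.64701 mL/hr
Volume infused so far = 35.64701 mL/hr × 10.4 hr = 370.7289 mL
Volume remaining = 897 − 370.7289 = 526.2711 mL
New rate:
Dose = 0.25 mcg/kg/min × 23.18182 kg = 5.795455 mcg/min
5.795455 mcg/min × 60 min/hr = 347.7273 mcg/hr
Rate = 347.7273 mcg/hr ÷ 7.80379 mcg/mL = 44.55877 mL/hr
Time remaining = 526.2711 mL ÷ 44.55877 mL/hr = 11.81072 hr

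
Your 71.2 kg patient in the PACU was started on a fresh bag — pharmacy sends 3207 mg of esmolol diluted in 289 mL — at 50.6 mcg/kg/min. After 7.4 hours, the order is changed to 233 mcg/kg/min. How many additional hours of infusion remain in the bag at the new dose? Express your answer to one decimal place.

Initial rate:
Dose = 50.6 mcg/kg/min × 71.2 kg = 3602.72 mcg/min
3602.72 mcg/min × 60 min/hr = 216163.2 mcg/hr
Concentration = 3207 mg ÷ 289 mL = 11.09689 mg/mL = 11096.89 mcg/mL
Rate = 216163.2 mcg/hr ÷ 11096.89 mcg/mL = 19.47963 mL/hr
Volume infused so far = 19.47963 mL/hr × 7.4 hr = 144.1492 mL
Volume remaining = 289 − 144.1492 = 144.8508 mL
New rate:
Dose = 233 mcg/kg/min × 71.2 kg = 16589.6 mcg/min
16589.6 mcg/min × 60 min/hr = 995376 mcg/hr
Rate = 995376 mcg/hr ÷ 11096.89 mcg/mL = 89.69868 mL/hr
Time remaining = 144.8508 mL ÷ 89.69868 mL/hr = 1.614859 hr

1.6 hours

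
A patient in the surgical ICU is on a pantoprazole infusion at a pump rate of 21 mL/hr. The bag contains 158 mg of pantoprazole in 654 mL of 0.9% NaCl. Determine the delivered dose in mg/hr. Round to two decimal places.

5.07 mg/hr

Concentration = 158 mg ÷ 654 mL = 0.2415902 mg/mL
Drug rate = 21 mL/hr × 0.2415902 mg/mL = 5.073394 mg/hr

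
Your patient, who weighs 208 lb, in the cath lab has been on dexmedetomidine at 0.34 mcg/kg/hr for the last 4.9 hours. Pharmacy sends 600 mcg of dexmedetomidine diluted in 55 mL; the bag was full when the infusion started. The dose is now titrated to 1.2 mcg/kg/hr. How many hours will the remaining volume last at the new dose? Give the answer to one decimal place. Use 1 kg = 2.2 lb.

Initial rate:
Weight = 208 lb ÷ 2.2 lb/kg = 94.54545 kg
Dose = 0.34 mcg/kg/hr × 94.54545 kg = 32.14545 mcg/hr
Concentration = 600 mcg ÷ 55 mL = 10.90909 mcg/mL
Rate = 32.14545 mcg/hr ÷ 10.90909 mcg/mL = 2.946667 mL/hr
Volume infused so far = 2.946667 mL/hr × 4.9 hr = 14.43867 mL
Volume remaining = 55 − 14.43867 = 40.56133 mL
New rate:
Dose = 1.2 mcg/kg/hr × 94.54545 kg = 113.4545 mcg/hr
Rate = 113.4545 mcg/hr ÷ 10.90909 mcg/mL = 10.4 mL/hr
Time remaining = 40.56133 mL ÷ 10.4 mL/hr = 3.900128 hr

3.9 hours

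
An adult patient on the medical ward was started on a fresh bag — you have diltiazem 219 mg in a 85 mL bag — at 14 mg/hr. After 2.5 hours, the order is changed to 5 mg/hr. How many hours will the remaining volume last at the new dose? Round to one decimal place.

Initial rate:
Concentration = 219 mg ÷ 85 mL = 2.576471 mg/mL
Rate = 14 mg/hr ÷ 2.576471 mg/mL = 5.43379 mL/hr
Volume infused so far = 5.43379 mL/hr × 2.5 hr = 13.58447 mL
Volume remaining = 85 − 13.58447 = 71.41553 mL
New rate:
Rate = 5 mg/hr ÷ 2.576471 mg/mL = 1.940639 mL/hr
Time remaining = 71.41553 mL ÷ 1.940639 mL/hr = 36.8 hr

36.8 hours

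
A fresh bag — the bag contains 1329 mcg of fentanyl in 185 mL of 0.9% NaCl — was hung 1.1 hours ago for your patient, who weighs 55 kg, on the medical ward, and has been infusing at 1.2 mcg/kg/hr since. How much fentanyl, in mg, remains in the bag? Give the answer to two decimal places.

Dose = 1.2 mcg/kg/hr × 55 kg = 66 mcg/hr
Concentration = 1329 mcg ÷ 185 mL = 7.183784 mcg/mL
Rate = 66 mcg/hr ÷ 7.183784 mcg/mL = 9.187359 mL/hr
Volume infused = 9.187359 mL/hr × 1.1 hr = 10.10609 mL
Volume remaining = 185 − 10.10609 = 174.8939 mL
Drug remaining = 174.8939 mL × 7.183784 mcg/mL = 1256.4 mcg = 1.2564 mg

1.26 mg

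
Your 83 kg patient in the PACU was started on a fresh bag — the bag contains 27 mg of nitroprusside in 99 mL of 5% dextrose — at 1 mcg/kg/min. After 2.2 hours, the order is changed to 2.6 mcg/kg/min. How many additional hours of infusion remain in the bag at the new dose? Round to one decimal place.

Initial rate:
Dose = 1 mcg/kg/min × 83 kg = 83 mcg/min
83 mcg/min × 60 min/hr = 4980 mcg/hr
Concentration = 27 mg ÷ 99 mL = 0.2727273 mg/mL = 272.7273 mcg/mL
Rate = 4980 mcg/hr ÷ 272.7273 mcg/mL = 18.26 mL/hr
Volume infused so far = 18.26 mL/hr × 2.2 hr = 40.172 mL
Volume remaining = 99 − 40.172 = 58.828 mL
New rate:
Dose = 2.6 mcg/kg/min × 83 kg = 215.8 mcg/min
215.8 mcg/min × 60 min/hr = 12948 mcg/hr
Rate = 12948 mcg/hr ÷ 272.7273 mcg/mL = 47.476 mL/hr
Time remaining = 58.828 mL ÷ 47.476 mL/hr = 1.23911 hr

1.2 hours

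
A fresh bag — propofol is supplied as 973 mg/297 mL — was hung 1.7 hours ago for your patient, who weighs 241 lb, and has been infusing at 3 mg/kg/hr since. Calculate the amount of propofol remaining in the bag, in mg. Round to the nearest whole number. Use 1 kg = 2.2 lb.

414 mg

Weight = 241 lb ÷ 2.2 lb/kg = 109.5455 kg
Dose = 3 mg/kg/hr × 109.5455 kg = 328.6364 mg/hr
Concentration = 973 mg ÷ 297 mL = 3.276094 mg/mL
Rate = 328.6364 mg/hr ÷ 3.276094 mg/mL = 100.3135 mL/hr
Volume infused = 100.3135 mL/hr × 1.7 hr = 170.5329 mL
Volume remaining = 297 − 170.5329 = 126.4671 mL
Drug remaining = 126.4671 mL × 3.276094 mg/mL = 414.3182 mg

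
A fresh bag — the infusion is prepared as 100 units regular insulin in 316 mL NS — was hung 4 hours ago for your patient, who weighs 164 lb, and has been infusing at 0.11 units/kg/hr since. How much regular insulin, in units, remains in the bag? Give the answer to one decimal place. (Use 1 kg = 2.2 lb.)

Weight = 164 lb ÷ 2.2 lb/kg = 74.54545 kg
Dose = 0.11 units/kg/hr × 74.54545 kg = 8.2 units/hr
Concentration = 100 units ÷ 316 mL = 0.3164557 units/mL
Rate = 8.2 units/hr ÷ 0.3164557 units/mL = 25.912 mL/hr
Volume infused = 25.912 mL/hr × 4 hr = 103.648 mL
Volume remaining = 316 − 103.648 = 212.352 mL
Drug remaining = 212.352 mL × 0.3164557 units/mL = 67.2 units

67.2 units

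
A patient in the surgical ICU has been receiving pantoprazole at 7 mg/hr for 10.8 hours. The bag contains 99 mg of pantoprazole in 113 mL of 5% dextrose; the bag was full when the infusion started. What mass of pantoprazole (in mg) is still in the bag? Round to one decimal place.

Concentration = 99 mg ÷ 113 mL = 0.8761062 mg/mL
Rate = 7 mg/hr ÷ 0.8761062 mg/mL = 7.989899 mL/hr
Volume infused = 7.989899 mL/hr × 10.8 hr = 86.29091 mL
Volume remaining = 113 − 86.29091 = 26.70909 mL
Drug remaining = 26.70909 mL × 0.8761062 mg/mL = 23.4 mg

23.4 mg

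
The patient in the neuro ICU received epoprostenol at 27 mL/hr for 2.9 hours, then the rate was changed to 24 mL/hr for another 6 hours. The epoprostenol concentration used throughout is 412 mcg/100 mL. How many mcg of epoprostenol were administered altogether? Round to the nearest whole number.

916 mcg

Concentration = 412 mcg ÷ 100 mL = 4.12 mcg/mL
Stage 1: 27 mL/hr × 2.9 hr = 78.3 mL → 78.3 mL × 4.12 mcg/mL = 322.596 mcg
Stage 2: 24 mL/hr × 6 hr = 144 mL → 144 mL × 4.12 mcg/mL = 593.28 mcg
Total = 322.596 + 593.28 = 915.876 mcg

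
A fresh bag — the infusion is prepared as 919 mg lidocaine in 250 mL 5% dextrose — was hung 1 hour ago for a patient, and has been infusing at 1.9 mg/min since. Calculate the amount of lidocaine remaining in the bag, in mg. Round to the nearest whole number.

805 mg

1.9 mg/min × 60 min/hr = 114 mg/hr
Concentration = 919 mg ÷ 250 mL = 3.676 mg/mL
Rate = 114 mg/hr ÷ 3.676 mg/mL = 31.01197 mL/hr
Volume infused = 31.01197 mL/hr × 1 hr = 31.01197 mL
Volume remaining = 250 − 31.01197 = 218.988 mL
Drug remaining = 218.988 mL × 3.676 mg/mL = 805 mg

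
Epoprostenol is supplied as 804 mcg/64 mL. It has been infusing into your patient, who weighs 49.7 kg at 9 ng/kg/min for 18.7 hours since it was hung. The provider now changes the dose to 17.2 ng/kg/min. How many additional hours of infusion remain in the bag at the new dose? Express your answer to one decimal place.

5.9 hours

Initial rate:
Dose = 9 ng/kg/min × 49.7 kg = 447.3 ng/min
447.3 ng/min × 60 min/hr = 26838 ng/hr
Concentration = 804 mcg ÷ 64 mL = 12.5625 mcg/mL = 12562.5 ng/mL
Rate = 26838 ng/hr ÷ 12562.5 ng/mL = 2.136358 mL/hr
Volume infused so far = 2.136358 mL/hr × 18.7 hr = 39.9499 mL
Volume remaining = 64 − 39.9499 = 24.0501 mL
New rate:
Dose = 17.2 ng/kg/min × 49.7 kg = 854.84 ng/min
854.84 ng/min × 60 min/hr = 51290.4 ng/hr
Rate = 51290.4 ng/hr ÷ 12562.5 ng/mL = 4.082818 mL/hr
Time remaining = 24.0501 mL ÷ 4.082818 mL/hr = 5.890564 hr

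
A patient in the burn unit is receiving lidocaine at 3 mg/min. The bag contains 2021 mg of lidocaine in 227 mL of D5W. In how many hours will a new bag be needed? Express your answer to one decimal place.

3 mg/min × 60 min/hr = 180 mg/hr
Concentration = 2021 mg ÷ 227 mL = 8.903084 mg/mL
Rate = 180 mg/hr ÷ 8.903084 mg/mL = 20.21771 mL/hr
Duration = 227 mL ÷ 20.21771 mL/hr = 11.22778 hr

11.2 hours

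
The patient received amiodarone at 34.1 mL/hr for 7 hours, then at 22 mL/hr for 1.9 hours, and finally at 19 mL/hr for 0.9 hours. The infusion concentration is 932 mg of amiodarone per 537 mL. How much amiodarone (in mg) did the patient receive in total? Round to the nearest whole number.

517 mg

Concentration = 932 mg ÷ 537 mL = 1.735568 mg/mL
Stage 1: 34.1 mL/hr × 7 hr = 238.7 mL → 238.7 mL × 1.735568 mg/mL = 414.2801 mg
Stage 2: 22 mL/hr × 1.9 hr = 41.8 mL → 41.8 mL × 1.735568 mg/mL = 72.54674 mg
Stage 3: 19 mL/hr × 0.9 hr = 17.1 mL → 17.1 mL × 1.735568 mg/mL = 29.67821 mg
Total = 414.2801 + 72.54674 + 29.67821 = 516.505 mg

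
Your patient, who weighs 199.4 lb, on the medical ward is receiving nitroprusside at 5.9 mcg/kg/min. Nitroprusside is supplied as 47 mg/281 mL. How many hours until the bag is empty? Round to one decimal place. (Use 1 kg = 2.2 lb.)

Weight = 199.4 lb ÷ 2.2 lb/kg = 90.63636 kg
Dose = 5.9 mcg/kg/min × 90.63636 kg = 534.7545 mcg/min
534.7545 mcg/min × 60 min/hr = 32085.27 mcg/hr
Concentration = 47 mg ÷ 281 mL = 0.1672598 mg/mL = 167.2598 mcg/mL
Rate = 32085.27 mcg/hr ÷ 167.2598 mcg/mL = 191.829 mL/hr
Duration = 281 mL ÷ 191.829 mL/hr = 1.464847 hr

1.5 hours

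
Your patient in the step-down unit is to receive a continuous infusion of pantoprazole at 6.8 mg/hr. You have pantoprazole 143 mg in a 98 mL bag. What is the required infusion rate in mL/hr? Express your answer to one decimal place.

Concentration = 143 mg ÷ 98 mL = 1.459184 mg/mL
Rate = 6.8 mg/hr ÷ 1.459184 mg/mL = 4.66014 mL/hr

4.7 mL/hr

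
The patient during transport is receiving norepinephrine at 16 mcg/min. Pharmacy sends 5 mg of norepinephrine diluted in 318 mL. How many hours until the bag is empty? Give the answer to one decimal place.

16 mcg/min × 60 min/hr = 960 mcg/hr
Concentration = 5 mg ÷ 318 mL = 0.01572327 mg/mL = 15.72327 mcg/mL
Rate = 960 mcg/hr ÷ 15.72327 mcg/mL = 61.056 mL/hr
Duration = 318 mL ÷ 61.056 mL/hr = 5.208333 hr

5.2 hours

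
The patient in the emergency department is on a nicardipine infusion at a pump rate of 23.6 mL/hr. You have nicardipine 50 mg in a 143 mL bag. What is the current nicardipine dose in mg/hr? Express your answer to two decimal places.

Concentration = 50 mg ÷ 143 mL = 0.3496503 mg/mL
Drug rate = 23.6 mL/hr × 0.3496503 mg/mL = 8.251748 mg/hr

8.25 mg/hr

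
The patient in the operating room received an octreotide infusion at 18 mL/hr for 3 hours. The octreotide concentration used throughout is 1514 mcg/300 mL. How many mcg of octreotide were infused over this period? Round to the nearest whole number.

273 mcg

Concentration = 1514 mcg ÷ 300 mL = 5.046667 mcg/mL
Drug rate = 18 mL/hr × 5.046667 mcg/mL = 90.84 mcg/hr
Total = 90.84 mcg/hr × 3 hr = 272.52 mcg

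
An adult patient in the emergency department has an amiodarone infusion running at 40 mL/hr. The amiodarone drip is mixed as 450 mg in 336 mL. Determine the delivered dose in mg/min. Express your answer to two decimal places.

0.89 mg/min

Concentration = 450 mg ÷ 336 mL = 1.339286 mg/mL
Drug rate = 40 mL/hr × 1.339286 mg/mL = 53.57143 mg/hr
53.57143 mg/hr ÷ 60 min/hr = 0.8928571 mg/min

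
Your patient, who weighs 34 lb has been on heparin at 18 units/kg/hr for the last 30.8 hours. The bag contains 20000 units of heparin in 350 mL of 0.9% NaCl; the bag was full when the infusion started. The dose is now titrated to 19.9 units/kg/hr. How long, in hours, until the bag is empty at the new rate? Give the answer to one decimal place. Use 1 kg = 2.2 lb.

37.2 hours

Initial rate:
Weight = 34 lb ÷ 2.2 lb/kg = 15.45455 kg
Dose = 18 units/kg/hr × 15.45455 kg = 278.1818 units/hr
Concentration = 20000 units ÷ 350 mL = 57.14286 units/mL
Rate = 278.1818 units/hr ÷ 57.14286 units/mL = 4.868182 mL/hr
Volume infused so far = 4.868182 mL/hr × 30.8 hr = 149.94 mL
Volume remaining = 350 − 149.94 = 200.06 mL
New rate:
Dose = 19.9 units/kg/hr × 15.45455 kg = 307.5455 units/hr
Rate = 307.5455 units/hr ÷ 57.14286 units/mL = 5.382045 mL/hr
Time remaining = 200.06 mL ÷ 5.382045 mL/hr = 37.17174 hr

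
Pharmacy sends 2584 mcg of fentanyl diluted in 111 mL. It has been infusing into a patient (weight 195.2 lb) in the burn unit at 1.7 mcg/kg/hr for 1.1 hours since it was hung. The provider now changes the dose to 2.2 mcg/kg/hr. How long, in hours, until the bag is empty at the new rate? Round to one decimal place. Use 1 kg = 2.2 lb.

12.4 hours

Initial rate:
Weight = 195.2 lb ÷ 2.2 lb/kg = 88.72727 kg
Dose = 1.7 mcg/kg/hr × 88.72727 kg = 150.8364 mcg/hr
Concentration = 2584 mcg ÷ 111 mL = 23.27928 mcg/mL
Rate = 150.8364 mcg/hr ÷ 23.27928 mcg/mL = 6.479426 mL/hr
Volume infused so far = 6.479426 mL/hr × 1.1 hr = 7.127368 mL
Volume remaining = 111 − 7.127368 = 103.8726 mL
New rate:
Dose = 2.2 mcg/kg/hr × 88.72727 kg = 195.2 mcg/hr
Rate = 195.2 mcg/hr ÷ 23.27928 mcg/mL = 8.385139 mL/hr
Time remaining = 103.8726 mL ÷ 8.385139 mL/hr = 12.3877 hr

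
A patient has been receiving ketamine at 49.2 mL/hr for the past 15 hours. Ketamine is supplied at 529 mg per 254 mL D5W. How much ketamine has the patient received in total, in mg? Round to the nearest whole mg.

Concentration = 529 mg ÷ 254 mL = 2.082677 mg/mL
Drug rate = 49.2 mL/hr × 2.082677 mg/mL = 102.4677 mg/hr
Total = 102.4677 mg/hr × 15 hr = 1537.016 mg

1537 mg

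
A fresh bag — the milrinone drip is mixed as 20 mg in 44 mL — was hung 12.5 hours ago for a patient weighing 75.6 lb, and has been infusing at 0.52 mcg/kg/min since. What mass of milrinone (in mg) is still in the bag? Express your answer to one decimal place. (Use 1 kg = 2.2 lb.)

Weight = 75.6 lb ÷ 2.2 lb/kg = 34.36364 kg
Dose = 0.52 mcg/kg/min × 34.36364 kg = 17.86909 mcg/min
17.86909 mcg/min × 60 min/hr = 1072.145 mcg/hr
Concentration = 20 mg ÷ 44 mL = 0.4545455 mg/mL = 454.5455 mcg/mL
Rate = 1072.145 mcg/hr ÷ 454.5455 mcg/mL = 2.35872 mL/hr
Volume infused = 2.35872 mL/hr × 12.5 hr = 29.484 mL
Volume remaining = 44 − 29.484 = 14.516 mL
Drug remaining = 14.516 mL × 454.5455 mcg/mL = 6598.182 mcg = 6.598182 mg

6.6 mg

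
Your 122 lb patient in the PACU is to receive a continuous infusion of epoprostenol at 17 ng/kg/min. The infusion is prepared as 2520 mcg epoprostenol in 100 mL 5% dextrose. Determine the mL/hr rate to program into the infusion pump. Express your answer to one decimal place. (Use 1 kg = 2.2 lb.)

Weight = 122 lb ÷ 2.2 lb/kg = 55.45455 kg
Dose = 17 ng/kg/min × 55.45455 kg = 942.7273 ng/min
942.7273 ng/min × 60 min/hr = 56563.64 ng/hr
Concentration = 2520 mcg ÷ 100 mL = 25.2 mcg/mL = 25200 ng/mL
Rate = 56563.64 ng/hr ÷ 25200 ng/mL = 2.244589 mL/hr

2.2 mL/hr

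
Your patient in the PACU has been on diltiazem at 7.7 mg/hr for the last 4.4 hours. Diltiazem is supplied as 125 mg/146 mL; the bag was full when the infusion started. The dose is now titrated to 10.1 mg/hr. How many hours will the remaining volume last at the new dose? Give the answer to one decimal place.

9.0 hours

Initial rate:
Concentration = 125 mg ÷ 146 mL = 0.8561644 mg/mL
Rate = 7.7 mg/hr ÷ 0.8561644 mg/mL = 8.9936 mL/hr
Volume infused so far = 8.9936 mL/hr × 4.4 hr = 39.57184 mL
Volume remaining = 146 − 39.57184 = 106.4282 mL
New rate:
Rate = 10.1 mg/hr ÷ 0.8561644 mg/mL = 11.7968 mL/hr
Time remaining = 106.4282 mL ÷ 11.7968 mL/hr = 9.021782 hr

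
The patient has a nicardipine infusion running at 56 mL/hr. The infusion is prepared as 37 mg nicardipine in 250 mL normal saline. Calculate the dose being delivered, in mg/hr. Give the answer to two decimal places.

Concentration = 37 mg ÷ 250 mL = 0.148 mg/mL
Drug rate = 56 mL/hr × 0.148 mg/mL = 8.288 mg/hr

8.29 mg/hr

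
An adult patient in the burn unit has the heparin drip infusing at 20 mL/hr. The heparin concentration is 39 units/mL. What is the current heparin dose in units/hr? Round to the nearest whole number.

Drug rate = 20 mL/hr × 39 units/mL = 780 units/hr

780 units/hr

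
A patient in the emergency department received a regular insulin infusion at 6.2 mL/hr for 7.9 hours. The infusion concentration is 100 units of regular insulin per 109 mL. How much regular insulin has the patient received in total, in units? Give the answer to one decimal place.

Concentration = 100 units ÷ 109 mL = 0.9174312 units/mL
Drug rate = 6.2 mL/hr × 0.9174312 units/mL = 5.688073 units/hr
Total = 5.688073 units/hr × 7.9 hr = 44.93578 units

44.9 units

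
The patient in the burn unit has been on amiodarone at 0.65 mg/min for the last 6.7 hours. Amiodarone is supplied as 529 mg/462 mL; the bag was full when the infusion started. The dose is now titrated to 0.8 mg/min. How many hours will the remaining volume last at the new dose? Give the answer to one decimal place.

5.6 hours

Initial rate:
0.65 mg/min × 60 min/hr = 39 mg/hr
Concentration = 529 mg ÷ 462 mL = 1.145022 mg/mL
Rate = 39 mg/hr ÷ 1.145022 mg/mL = 34.06049 mL/hr
Volume infused so far = 34.06049 mL/hr × 6.7 hr = 228.2053 mL
Volume remaining = 462 − 228.2053 = 233.7947 mL
New rate:
0.8 mg/min × 60 min/hr = 48 mg/hr
Rate = 48 mg/hr ÷ 1.145022 mg/mL = 41.9206 mL/hr
Time remaining = 233.7947 mL ÷ 41.9206 mL/hr = 5.577083 hr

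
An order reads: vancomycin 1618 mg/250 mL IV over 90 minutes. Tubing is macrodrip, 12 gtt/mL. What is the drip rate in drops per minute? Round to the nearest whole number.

250 mL ÷ (90 min) = 2.777778 mL/min
2.777778 mL/min × 12 gtt/mL = 33.33333 gtt/min

33 gtt/min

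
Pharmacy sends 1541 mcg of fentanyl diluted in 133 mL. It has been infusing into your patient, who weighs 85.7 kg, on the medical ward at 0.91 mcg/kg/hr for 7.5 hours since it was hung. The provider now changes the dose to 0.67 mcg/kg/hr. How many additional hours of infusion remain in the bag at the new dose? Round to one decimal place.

16.7 hours

Initial rate:
Dose = 0.91 mcg/kg/hr × 85.7 kg = 77.987 mcg/hr
Concentration = 1541 mcg ÷ 133 mL = 11.58647 mcg/mL
Rate = 77.987 mcg/hr ÷ 11.58647 mcg/mL = 6.73087 mL/hr
Volume infused so far = 6.73087 mL/hr × 7.5 hr = 50.48153 mL
Volume remaining = 133 − 50.48153 = 82.51847 mL
New rate:
Dose = 0.67 mcg/kg/hr × 85.7 kg = 57.419 mcg/hr
Rate = 57.419 mcg/hr ÷ 11.58647 mcg/mL = 4.955696 mL/hr
Time remaining = 82.51847 mL ÷ 4.955696 mL/hr = 16.65124 hr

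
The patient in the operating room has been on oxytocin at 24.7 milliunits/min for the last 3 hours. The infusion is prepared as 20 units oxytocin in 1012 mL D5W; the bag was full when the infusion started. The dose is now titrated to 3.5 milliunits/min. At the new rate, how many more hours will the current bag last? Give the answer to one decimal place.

74.1 hours

Initial rate:
24.7 milliunits/min × 60 min/hr = 1482 milliunits/hr
Concentration = 20 units ÷ 1012 mL = 0.01976285 units/mL = 19.76285 milliunits/mL
Rate = 1482 milliunits/hr ÷ 19.76285 milliunits/mL = 74.9892 mL/hr
Volume infused so far = 74.9892 mL/hr × 3 hr = 224.9676 mL
Volume remaining = 1012 − 224.9676 = 787.0324 mL
New rate:
3.5 milliunits/min × 60 min/hr = 210 milliunits/hr
Rate = 210 milliunits/hr ÷ 19.76285 milliunits/mL = 10.626 mL/hr
Time remaining = 787.0324 mL ÷ 10.626 mL/hr = 74.06667 hr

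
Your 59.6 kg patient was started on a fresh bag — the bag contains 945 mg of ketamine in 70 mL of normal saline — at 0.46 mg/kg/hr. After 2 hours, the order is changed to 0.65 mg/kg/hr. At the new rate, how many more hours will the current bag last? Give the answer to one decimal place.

Initial rate:
Dose = 0.46 mg/kg/hr × 59.6 kg = 27.416 mg/hr
Concentration = 945 mg ÷ 70 mL = 13.5 mg/mL
Rate = 27.416 mg/hr ÷ 13.5 mg/mL = 2.030815 mL/hr
Volume infused so far = 2.030815 mL/hr × 2 hr = 4.06163 mL
Volume remaining = 70 − 4.06163 = 65.93837 mL
New rate:
Dose = 0.65 mg/kg/hr × 59.6 kg = 38.74 mg/hr
Rate = 38.74 mg/hr ÷ 13.5 mg/mL = 2.86963 mL/hr
Time remaining = 65.93837 mL ÷ 2.86963 mL/hr = 22.97801 hr

23.0 hours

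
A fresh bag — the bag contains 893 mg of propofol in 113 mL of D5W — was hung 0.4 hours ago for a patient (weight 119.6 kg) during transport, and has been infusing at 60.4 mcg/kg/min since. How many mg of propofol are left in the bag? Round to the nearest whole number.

720 mg

Dose = 60.4 mcg/kg/min × 119.6 kg = 7223.84 mcg/min
7223.84 mcg/min × 60 min/hr = 433430.4 mcg/hr
Concentration = 893 mg ÷ 113 mL = 7.902655 mg/mL = 7902.655 mcg/mL
Rate = 433430.4 mcg/hr ÷ 7902.655 mcg/mL = 54.84618 mL/hr
Volume infused = 54.84618 mL/hr × 0.4 hr = 21.93847 mL
Volume remaining = 113 − 21.93847 = 91.06153 mL
Drug remaining = 91.06153 mL × 7902.655 mcg/mL = 719627.8 mcg = 719.6278 mg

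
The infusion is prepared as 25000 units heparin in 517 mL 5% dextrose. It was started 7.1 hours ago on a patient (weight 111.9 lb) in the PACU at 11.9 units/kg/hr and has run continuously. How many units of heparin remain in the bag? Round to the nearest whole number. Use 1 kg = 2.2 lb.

Weight = 111.9 lb ÷ 2.2 lb/kg = 50.86364 kg
Dose = 11.9 units/kg/hr × 50.86364 kg = 605.2773 units/hr
Concentration = 25000 units ÷ 517 mL = 48.3559 units/mL
Rate = 605.2773 units/hr ÷ 48.3559 units/mL = 12.51713 mL/hr
Volume infused = 12.51713 mL/hr × 7.1 hr = 88.87165 mL
Volume remaining = 517 − 88.87165 = 428.1283 mL
Drug remaining = 428.1283 mL × 48.3559 units/mL = 20702.53 units

20703 units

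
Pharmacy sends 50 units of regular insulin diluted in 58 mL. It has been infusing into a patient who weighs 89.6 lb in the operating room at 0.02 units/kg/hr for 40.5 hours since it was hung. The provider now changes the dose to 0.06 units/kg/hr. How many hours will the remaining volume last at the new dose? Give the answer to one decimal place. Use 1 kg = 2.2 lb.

7.0 hours

Initial rate:
Weight = 89.6 lb ÷ 2.2 lb/kg = 40.72727 kg
Dose = 0.02 units/kg/hr × 40.72727 kg = 0.8145455 units/hr
Concentration = 50 units ÷ 58 mL = 0.862069 units/mL
Rate = 0.8145455 units/hr ÷ 0.862069 units/mL = 0.9448727 mL/hr
Volume infused so far = 0.9448727 mL/hr × 40.5 hr = 38.26735 mL
Volume remaining = 58 − 38.26735 = 19.73265 mL
New rate:
Dose = 0.06 units/kg/hr × 40.72727 kg = 2.443636 units/hr
Rate = 2.443636 units/hr ÷ 0.862069 units/mL = 2.834618 mL/hr
Time remaining = 19.73265 mL ÷ 2.834618 mL/hr = 6.96131 hr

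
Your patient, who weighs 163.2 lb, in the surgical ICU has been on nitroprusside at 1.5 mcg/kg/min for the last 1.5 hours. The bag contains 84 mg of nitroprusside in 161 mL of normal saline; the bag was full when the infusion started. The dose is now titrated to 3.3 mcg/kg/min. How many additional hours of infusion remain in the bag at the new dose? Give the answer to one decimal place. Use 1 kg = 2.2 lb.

Initial rate:
Weight = 163.2 lb ÷ 2.2 lb/kg = 74.18182 kg
Dose = 1.5 mcg/kg/min × 74.18182 kg = 111.2727 mcg/min
111.2727 mcg/min × 60 min/hr = 6676.364 mcg/hr
Concentration = 84 mg ÷ 161 mL = 0.5217391 mg/mL = 521.7391 mcg/mL
Rate = 6676.364 mcg/hr ÷ 521.7391 mcg/mL = 12.79636 mL/hr
Volume infused so far = 12.79636 mL/hr × 1.5 hr = 19.19455 mL
Volume remaining = 161 − 19.19455 = 141.8055 mL
New rate:
Dose = 3.3 mcg/kg/min × 74.18182 kg = 244.8 mcg/min
244.8 mcg/min × 60 min/hr = 14688 mcg/hr
Rate = 14688 mcg/hr ÷ 521.7391 mcg/mL = 28.152 mL/hr
Time remaining = 141.8055 mL ÷ 28.152 mL/hr = 5.037136 hr

5.0 hours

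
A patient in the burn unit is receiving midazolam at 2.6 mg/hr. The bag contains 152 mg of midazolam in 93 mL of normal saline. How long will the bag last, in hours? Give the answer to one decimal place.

Concentration = 152 mg ÷ 93 mL = 1.634409 mg/mL
Rate = 2.6 mg/hr ÷ 1.634409 mg/mL = 1.590789 mL/hr
Duration = 93 mL ÷ 1.590789 mL/hr = 58.46154 hr

58.5 hours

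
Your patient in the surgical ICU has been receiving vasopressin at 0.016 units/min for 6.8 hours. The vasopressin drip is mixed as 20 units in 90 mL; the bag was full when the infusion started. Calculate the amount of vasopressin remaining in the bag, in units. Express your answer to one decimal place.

0.016 units/min × 60 min/hr = 0.96 units/hr
Concentration = 20 units ÷ 90 mL = 0.2222222 units/mL
Rate = 0.96 units/hr ÷ 0.2222222 units/mL = 4.32 mL/hr
Volume infused = 4.32 mL/hr × 6.8 hr = 29.376 mL
Volume remaining = 90 − 29.376 = 60.624 mL
Drug remaining = 60.624 mL × 0.2222222 units/mL = 13.472 units

13.5 units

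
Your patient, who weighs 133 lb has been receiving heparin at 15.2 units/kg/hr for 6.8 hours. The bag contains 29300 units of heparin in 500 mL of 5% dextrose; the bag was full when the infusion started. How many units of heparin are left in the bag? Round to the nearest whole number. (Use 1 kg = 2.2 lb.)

23051 units

Weight = 133 lb ÷ 2.2 lb/kg = 60.45455 kg
Dose = 15.2 units/kg/hr × 60.45455 kg = 918.9091 units/hr
Concentration = 29300 units ÷ 500 mL = 58.6 units/mL
Rate = 918.9091 units/hr ÷ 58.6 units/mL = 15.68104 mL/hr
Volume infused = 15.68104 mL/hr × 6.8 hr = 106.6311 mL
Volume remaining = 500 − 106.6311 = 393.3689 mL
Drug remaining = 393.3689 mL × 58.6 units/mL = 23051.42 units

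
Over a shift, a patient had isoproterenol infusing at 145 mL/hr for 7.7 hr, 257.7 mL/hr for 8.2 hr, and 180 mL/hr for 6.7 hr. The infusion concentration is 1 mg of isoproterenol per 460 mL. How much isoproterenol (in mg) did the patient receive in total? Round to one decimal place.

9.6 mg

Concentration = 1 mg ÷ 460 mL = 0.002173913 mg/mL
Stage 1: 145 mL/hr × 7.7 hr = 1116.5 mL → 1116.5 mL × 0.002173913 mg/mL = 2.427174 mg
Stage 2: 257.7 mL/hr × 8.2 hr = 2113.14 mL → 2113.14 mL × 0.002173913 mg/mL = 4.593783 mg
Stage 3: 180 mL/hr × 6.7 hr = 1206 mL → 1206 mL × 0.002173913 mg/mL = 2.621739 mg
Total = 2.427174 + 4.593783 + 2.621739 = 9.642696 mg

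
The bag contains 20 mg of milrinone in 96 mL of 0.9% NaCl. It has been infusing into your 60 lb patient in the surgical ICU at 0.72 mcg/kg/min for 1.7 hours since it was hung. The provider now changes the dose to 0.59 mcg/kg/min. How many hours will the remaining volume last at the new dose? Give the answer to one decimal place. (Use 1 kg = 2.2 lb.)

Initial rate:
Weight = 60 lb ÷ 2.2 lb/kg = 27.27273 kg
Dose = 0.72 mcg/kg/min × 27.27273 kg = 19.63636 mcg/min
19.63636 mcg/min × 60 min/hr = 1178.182 mcg/hr
Concentration = 20 mg ÷ 96 mL = 0.2083333 mg/mL = 208.3333 mcg/mL
Rate = 1178.182 mcg/hr ÷ 208.3333 mcg/mL = 5.655273 mL/hr
Volume infused so far = 5.655273 mL/hr × 1.7 hr = 9.613964 mL
Volume remaining = 96 − 9.613964 = 86.38604 mL
New rate:
Dose = 0.59 mcg/kg/min × 27.27273 kg = 16.09091 mcg/min
16.09091 mcg/min × 60 min/hr = 965.4545 mcg/hr
Rate = 965.4545 mcg/hr ÷ 208.3333 mcg/mL = 4.634182 mL/hr
Time remaining = 86.38604 mL ÷ 4.634182 mL/hr = 18.64105 hr

18.6 hours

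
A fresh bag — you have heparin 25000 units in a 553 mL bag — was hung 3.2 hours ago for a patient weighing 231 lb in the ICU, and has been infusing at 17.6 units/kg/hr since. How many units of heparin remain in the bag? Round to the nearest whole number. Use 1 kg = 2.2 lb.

Weight = 231 lb ÷ 2.2 lb/kg = 105 kg
Dose = 17.6 units/kg/hr × 105 kg = 1848 units/hr
Concentration = 25000 units ÷ 553 mL = 45.20796 units/mL
Rate = 1848 units/hr ÷ 45.20796 units/mL = 40.87776 mL/hr
Volume infused = 40.87776 mL/hr × 3.2 hr = 130.8088 mL
Volume remaining = 553 − 130.8088 = 422.1912 mL
Drug remaining = 422.1912 mL × 45.20796 units/mL = 19086.4 units

19086 units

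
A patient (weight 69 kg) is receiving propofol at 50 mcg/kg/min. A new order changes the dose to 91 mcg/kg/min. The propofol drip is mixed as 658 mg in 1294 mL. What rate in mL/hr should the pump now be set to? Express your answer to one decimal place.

740.9 mL/hr

Dose = 91 mcg/kg/min × 69 kg = 6279 mcg/min
6279 mcg/min × 60 min/hr = 376740 mcg/hr
Concentration = 658 mg ÷ 1294 mL = 0.5085008 mg/mL = 508.5008 mcg/mL
Rate = 376740 mcg/hr ÷ 508.5008 mcg/mL = 740.8838 mL/hr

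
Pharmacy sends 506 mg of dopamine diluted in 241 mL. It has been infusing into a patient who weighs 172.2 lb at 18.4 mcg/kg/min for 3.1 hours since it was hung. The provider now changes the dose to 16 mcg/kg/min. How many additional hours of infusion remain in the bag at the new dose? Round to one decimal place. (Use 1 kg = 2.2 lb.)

Initial rate:
Weight = 172.2 lb ÷ 2.2 lb/kg = 78.27273 kg
Dose = 18.4 mcg/kg/min × 78.27273 kg = 1440.218 mcg/min
1440.218 mcg/min × 60 min/hr = 86413.09 mcg/hr
Concentration = 506 mg ÷ 241 mL = 2.099585 mg/mL = 2099.585 mcg/mL
Rate = 86413.09 mcg/hr ÷ 2099.585 mcg/mL = 41.15722 mL/hr
Volume infused so far = 41.15722 mL/hr × 3.1 hr = 127.5874 mL
Volume remaining = 241 − 127.5874 = 113.4126 mL
New rate:
Dose = 16 mcg/kg/min × 78.27273 kg = 1252.364 mcg/min
1252.364 mcg/min × 60 min/hr = 75141.82 mcg/hr
Rate = 75141.82 mcg/hr ÷ 2099.585 mcg/mL = 35.78889 mL/hr
Time remaining = 113.4126 mL ÷ 35.78889 mL/hr = 3.168933 hr

3.2 hours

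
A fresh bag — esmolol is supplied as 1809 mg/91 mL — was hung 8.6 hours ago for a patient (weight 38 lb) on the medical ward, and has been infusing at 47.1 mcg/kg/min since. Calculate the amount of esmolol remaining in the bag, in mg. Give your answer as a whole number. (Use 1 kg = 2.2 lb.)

Weight = 38 lb ÷ 2.2 lb/kg = 17.27273 kg
Dose = 47.1 mcg/kg/min × 17.27273 kg = 813.5455 mcg/min
813.5455 mcg/min × 60 min/hr = 48812.73 mcg/hr
Concentration = 1809 mg ÷ 91 mL = 19.87912 mg/mL = 19879.12 mcg/mL
Rate = 48812.73 mcg/hr ÷ 19879.12 mcg/mL = 2.455477 mL/hr
Volume infused = 2.455477 mL/hr × 8.6 hr = 21.1171 mL
Volume remaining = 91 − 21.1171 = 69.8829 mL
Drug remaining = 69.8829 mL × 19879.12 mcg/mL = 1389211 mcg = 1389.211 mg

1389 mg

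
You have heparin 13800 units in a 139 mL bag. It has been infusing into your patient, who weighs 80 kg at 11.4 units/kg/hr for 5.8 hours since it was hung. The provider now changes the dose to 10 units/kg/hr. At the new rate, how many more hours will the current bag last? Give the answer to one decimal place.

Initial rate:
Dose = 11.4 units/kg/hr × 80 kg = 912 units/hr
Concentration = 13800 units ÷ 139 mL = 99.28058 units/mL
Rate = 912 units/hr ÷ 99.28058 units/mL = 9.186087 mL/hr
Volume infused so far = 9.186087 mL/hr × 5.8 hr = 53.2793 mL
Volume remaining = 139 − 53.2793 = 85.7207 mL
New rate:
Dose = 10 units/kg/hr × 80 kg = 800 units/hr
Rate = 800 units/hr ÷ 99.28058 units/mL = 8.057971 mL/hr
Time remaining = 85.7207 mL ÷ 8.057971 mL/hr = 10.638 hr

10.6 hours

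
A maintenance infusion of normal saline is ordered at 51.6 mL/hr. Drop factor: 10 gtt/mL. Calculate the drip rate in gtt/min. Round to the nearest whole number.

51.6 mL/hr ÷ 60 min/hr = 0.86 mL/min
0.86 mL/min × 10 gtt/mL = 8.6 gtt/min

9 gtt/min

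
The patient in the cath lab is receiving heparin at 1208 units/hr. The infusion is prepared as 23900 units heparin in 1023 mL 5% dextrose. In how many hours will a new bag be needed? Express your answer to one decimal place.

19.8 hours

Concentration = 23900 units ÷ 1023 mL = 23.36266 units/mL
Rate = 1208 units/hr ÷ 23.36266 units/mL = 51.70644 mL/hr
Duration = 1023 mL ÷ 51.70644 mL/hr = 19.78477 hr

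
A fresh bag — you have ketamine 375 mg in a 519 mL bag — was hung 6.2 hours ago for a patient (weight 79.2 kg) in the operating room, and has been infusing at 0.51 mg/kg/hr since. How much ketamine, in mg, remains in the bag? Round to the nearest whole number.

Dose = 0.51 mg/kg/hr × 79.2 kg = 40.392 mg/hr
Concentration = 375 mg ÷ 519 mL = 0.7225434 mg/mL
Rate = 40.392 mg/hr ÷ 0.7225434 mg/mL = 55.90253 mL/hr
Volume infused = 55.90253 mL/hr × 6.2 hr = 346.5957 mL
Volume remaining = 519 − 346.5957 = 172.4043 mL
Drug remaining = 172.4043 mL × 0.7225434 mg/mL = 124.5696 mg

125 mg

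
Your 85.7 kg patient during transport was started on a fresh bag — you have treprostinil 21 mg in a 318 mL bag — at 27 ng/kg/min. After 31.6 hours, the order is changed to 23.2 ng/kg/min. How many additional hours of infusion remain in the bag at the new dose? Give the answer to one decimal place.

139.3 hours

Initial rate:
Dose = 27 ng/kg/min × 85.7 kg = 2313.9 ng/min
2313.9 ng/min × 60 min/hr = 138834 ng/hr
Concentration = 21 mg ÷ 318 mL = 0.06603774 mg/mL = 66037.74 ng/mL
Rate = 138834 ng/hr ÷ 66037.74 ng/mL = 2.102343 mL/hr
Volume infused so far = 2.102343 mL/hr × 31.6 hr = 66.43405 mL
Volume remaining = 318 − 66.43405 = 251.5659 mL
New rate:
Dose = 23.2 ng/kg/min × 85.7 kg = 1988.24 ng/min
1988.24 ng/min × 60 min/hr = 119294.4 ng/hr
Rate = 119294.4 ng/hr ÷ 66037.74 ng/mL = 1.806458 mL/hr
Time remaining = 251.5659 mL ÷ 1.806458 mL/hr = 139.2592 hr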